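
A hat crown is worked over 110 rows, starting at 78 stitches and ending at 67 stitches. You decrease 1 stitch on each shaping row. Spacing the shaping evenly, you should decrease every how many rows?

Stitches to remove: |67 − 78| = 11.
Shaping rows needed: 11 / 1 = 11.
110 rows / 11 = every 10 rows.

Decrease every 10th row.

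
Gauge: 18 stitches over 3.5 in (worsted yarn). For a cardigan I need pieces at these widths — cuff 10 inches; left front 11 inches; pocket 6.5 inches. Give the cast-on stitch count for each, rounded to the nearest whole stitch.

cuff 51; left front 57; pocket 33.

Rate = 18/3.5 = 5.143 sts per in.
cuff: 10 × 5.143 = 51.43 → 51.
left front: 11 × 5.143 = 56.57 → 57.
pocket: 6.5 × 5.143 = 33.43 → 33.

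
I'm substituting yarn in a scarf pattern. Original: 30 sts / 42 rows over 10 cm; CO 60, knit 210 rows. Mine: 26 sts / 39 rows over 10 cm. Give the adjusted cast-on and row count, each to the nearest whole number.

Cast on 52 stitches; work 195 rows.

Stitches: 60 × 26/30 = 52.00 → 52.
Rows: 210 × 39/42 = 195.00 → 195.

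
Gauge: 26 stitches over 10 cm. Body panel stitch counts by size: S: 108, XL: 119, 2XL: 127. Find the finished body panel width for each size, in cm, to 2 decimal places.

26/10 = 2.6 sts per cm.
S: 108 / 2.6 = 41.538 → 41.54 cm.
XL: 119 / 2.6 = 45.769 → 45.77 cm.
2XL: 127 / 2.6 = 48.846 → 48.85 cm.

S 41.54 cm; XL 45.77 cm; 2XL 48.85 cm.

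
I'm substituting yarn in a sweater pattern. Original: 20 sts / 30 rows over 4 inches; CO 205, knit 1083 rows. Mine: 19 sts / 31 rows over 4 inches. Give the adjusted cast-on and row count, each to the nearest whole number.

Cast on 195 stitches; work 1119 rows.

Stitches: 205 × 19/20 = 194.75 → 195.
Rows: 1083 × 31/30 = 1119.10 → 1119.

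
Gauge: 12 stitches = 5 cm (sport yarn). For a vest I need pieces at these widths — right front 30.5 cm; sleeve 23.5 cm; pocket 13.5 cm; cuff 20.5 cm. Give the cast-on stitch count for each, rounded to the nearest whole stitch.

Rate = 12/5 = 2.4 sts per cm.
right front: 30.5 × 2.4 = 73.20 → 73.
sleeve: 23.5 × 2.4 = 56.40 → 56.
pocket: 13.5 × 2.4 = 32.40 → 32.
cuff: 20.5 × 2.4 = 49.20 → 49.

right front 73; sleeve 56; pocket 32; cuff 49.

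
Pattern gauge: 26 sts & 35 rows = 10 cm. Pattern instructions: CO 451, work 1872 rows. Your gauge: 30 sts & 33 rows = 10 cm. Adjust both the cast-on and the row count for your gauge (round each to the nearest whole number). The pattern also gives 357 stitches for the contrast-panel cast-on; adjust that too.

Stitches: 451 × 30/26 = 520.38 → 520.
Rows: 1872 × 33/35 = 1765.03 → 1765.
contrast-panel cast-on: 357 × 30/26 = 411.92 → 412.

Cast on 520 stitches; work 1765 rows; contrast-panel cast-on 412 stitches.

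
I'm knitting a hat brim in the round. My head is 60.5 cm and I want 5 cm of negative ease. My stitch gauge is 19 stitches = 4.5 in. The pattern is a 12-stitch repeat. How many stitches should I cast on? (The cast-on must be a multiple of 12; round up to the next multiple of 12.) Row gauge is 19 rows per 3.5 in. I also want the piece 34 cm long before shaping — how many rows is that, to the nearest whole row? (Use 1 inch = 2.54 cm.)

Cast on 96 stitches; work 73 rows.

Finished = 60.5 − 5 = 55.5 cm.
55.5 cm × 1/2.54 = 21.85 inches.
19/4.5 = 4.222 sts per in; 21.85 × 4.222 = 92.26 sts.
Next multiple of 12 → 96.
34 cm = 13.39 inches; × 5.429 = 72.67 → 73 rows.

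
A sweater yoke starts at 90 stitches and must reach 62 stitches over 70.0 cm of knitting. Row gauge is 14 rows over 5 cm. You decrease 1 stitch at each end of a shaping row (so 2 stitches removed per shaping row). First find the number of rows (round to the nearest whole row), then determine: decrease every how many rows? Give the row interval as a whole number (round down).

Rows = 70.0 × 2.8 = 196.0 → 196 rows.
Stitches to remove: 28 → 14 shaping rows (at 2 st each).
196 / 14 = 14.00 → every 14 rows.

Decrease every 14th row.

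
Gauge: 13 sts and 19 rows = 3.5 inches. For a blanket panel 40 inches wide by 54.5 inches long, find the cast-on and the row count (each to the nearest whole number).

Stitch gauge = 13/3.5 = 3.714 sts/in; 40 × 3.714 = 148.57 → 149 sts.
Row gauge = 19/3.5 = 5.429 rows/in; 54.5 × 5.429 = 295.86 → 296 rows.

Cast on 149 stitches and work 296 rows.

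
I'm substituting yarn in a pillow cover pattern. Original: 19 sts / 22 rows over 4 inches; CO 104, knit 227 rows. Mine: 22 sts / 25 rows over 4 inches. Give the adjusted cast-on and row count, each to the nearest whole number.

Cast on 120 stitches; work 258 rows.

Stitches: 104 × 22/19 = 120.42 → 120.
Rows: 227 × 25/22 = 257.95 → 258.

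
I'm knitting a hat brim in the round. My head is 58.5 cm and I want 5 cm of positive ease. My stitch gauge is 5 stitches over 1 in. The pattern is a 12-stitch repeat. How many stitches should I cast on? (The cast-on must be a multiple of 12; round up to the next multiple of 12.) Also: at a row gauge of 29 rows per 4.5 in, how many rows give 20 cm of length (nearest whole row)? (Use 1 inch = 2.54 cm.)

Finished = 58.5 + 5 = 63.5 cm.
63.5 cm × 1/2.54 = 25.00 inches.
5/1 = 5 sts per in; 25.00 × 5 = 125.00 sts.
Next multiple of 12 → 132.
20 cm = 7.87 inches; × 6.444 = 50.74 → 51 rows.

Cast on 132 stitches; work 51 rows.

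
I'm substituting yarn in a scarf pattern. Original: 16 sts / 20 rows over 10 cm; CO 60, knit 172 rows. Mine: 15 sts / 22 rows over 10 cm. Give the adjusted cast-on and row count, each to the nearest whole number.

Stitches: 60 × 15/16 = 56.25 → 56.
Rows: 172 × 22/20 = 189.20 → 189.

Cast on 56 stitches; work 189 rows.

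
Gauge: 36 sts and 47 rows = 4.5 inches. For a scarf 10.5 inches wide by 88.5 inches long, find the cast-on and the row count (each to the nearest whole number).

Cast on 84 stitches and work 924 rows.

Stitch gauge = 36/4.5 = 8 sts/in; 10.5 × 8 = 84.00 → 84 sts.
Row gauge = 47/4.5 = 10.444 rows/in; 88.5 × 10.444 = 924.33 → 924 rows.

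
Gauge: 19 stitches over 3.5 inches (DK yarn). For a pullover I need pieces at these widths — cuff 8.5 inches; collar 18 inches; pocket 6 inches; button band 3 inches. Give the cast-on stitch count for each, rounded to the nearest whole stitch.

Rate = 19/3.5 = 5.429 sts per in.
cuff: 8.5 × 5.429 = 46.14 → 46.
collar: 18 × 5.429 = 97.71 → 98.
pocket: 6 × 5.429 = 32.57 → 33.
button band: 3 × 5.429 = 16.29 → 16.

cuff 46; collar 98; pocket 33; button band 16.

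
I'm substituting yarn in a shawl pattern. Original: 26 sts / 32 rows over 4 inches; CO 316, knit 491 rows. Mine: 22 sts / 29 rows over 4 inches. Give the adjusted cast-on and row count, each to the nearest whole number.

Stitches: 316 × 22/26 = 267.38 → 267.
Rows: 491 × 29/32 = 444.97 → 445.

Cast on 267 stitches; work 445 rows.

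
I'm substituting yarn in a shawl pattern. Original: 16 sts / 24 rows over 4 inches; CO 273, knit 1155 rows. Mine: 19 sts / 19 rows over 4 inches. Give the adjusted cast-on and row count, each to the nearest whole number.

Cast on 324 stitches; work 914 rows.

Stitches: 273 × 19/16 = 324.19 → 324.
Rows: 1155 × 19/24 = 914.38 → 914.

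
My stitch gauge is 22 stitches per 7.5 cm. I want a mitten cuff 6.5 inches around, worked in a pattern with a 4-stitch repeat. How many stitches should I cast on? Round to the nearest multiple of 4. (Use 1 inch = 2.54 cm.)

CO 48 sts.

6.5 in = 6.5 × 2.54 = 16.51 cm.
22 / 7.5 = 2.933 sts/cm.
16.51 × 2.933 = 48.43 sts.
→ 48.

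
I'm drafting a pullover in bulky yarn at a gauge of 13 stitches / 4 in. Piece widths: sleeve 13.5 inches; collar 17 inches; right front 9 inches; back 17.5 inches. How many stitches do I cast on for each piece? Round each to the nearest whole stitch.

sleeve 44; collar 55; right front 29; back 57.

Rate = 13/4 = 3.25 sts per in.
sleeve: 13.5 × 3.25 = 43.88 → 44.
collar: 17 × 3.25 = 55.25 → 55.
right front: 9 × 3.25 = 29.25 → 29.
back: 17.5 × 3.25 = 56.88 → 57.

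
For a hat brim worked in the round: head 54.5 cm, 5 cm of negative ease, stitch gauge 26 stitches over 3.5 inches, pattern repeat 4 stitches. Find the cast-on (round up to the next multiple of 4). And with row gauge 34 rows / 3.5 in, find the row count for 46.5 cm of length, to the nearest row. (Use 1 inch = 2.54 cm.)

Cast on 148 stitches; work 178 rows.

Finished = 54.5 − 5 = 49.5 cm.
49.5 cm × 1/2.54 = 19.49 inches.
26/3.5 = 7.429 sts per in; 19.49 × 7.429 = 144.77 sts.
Next multiple of 4 → 148.
46.5 cm = 18.31 inches; × 9.714 = 177.84 → 178 rows.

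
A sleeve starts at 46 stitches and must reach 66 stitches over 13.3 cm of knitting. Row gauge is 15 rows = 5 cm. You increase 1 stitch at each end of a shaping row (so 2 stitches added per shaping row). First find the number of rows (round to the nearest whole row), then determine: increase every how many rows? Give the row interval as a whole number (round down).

Increase every 4th row.

Rows = 13.3 × 3 = 39.9 → 40 rows.
Stitches to add: 20 → 10 shaping rows (at 2 st each).
40 / 10 = 4.00 → every 4 rows.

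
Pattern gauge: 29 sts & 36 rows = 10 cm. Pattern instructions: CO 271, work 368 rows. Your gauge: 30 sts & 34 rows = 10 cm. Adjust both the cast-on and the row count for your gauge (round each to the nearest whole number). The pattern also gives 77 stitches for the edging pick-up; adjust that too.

Cast on 280 stitches; work 348 rows; edging pick-up 80 stitches.

Stitches: 271 × 30/29 = 280.34 → 280.
Rows: 368 × 34/36 = 347.56 → 348.
edging pick-up: 77 × 30/29 = 79.66 → 80.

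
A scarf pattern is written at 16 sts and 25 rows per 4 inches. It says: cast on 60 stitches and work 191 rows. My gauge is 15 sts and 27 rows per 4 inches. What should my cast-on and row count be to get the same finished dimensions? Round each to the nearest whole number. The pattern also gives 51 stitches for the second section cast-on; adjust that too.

Stitches: 60 × 15/16 = 56.25 → 56.
Rows: 191 × 27/25 = 206.28 → 206.
second section cast-on: 51 × 15/16 = 47.81 → 48.

Cast on 56 stitches; work 206 rows; second section cast-on 48 stitches.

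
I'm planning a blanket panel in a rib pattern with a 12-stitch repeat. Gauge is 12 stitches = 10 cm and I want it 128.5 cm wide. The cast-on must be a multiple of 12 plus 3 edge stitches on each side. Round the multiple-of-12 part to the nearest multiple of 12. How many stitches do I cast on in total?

12 / 10 = 1.2 sts per cm.
128.5 × 1.2 = 154.20 sts.
Less 6 edge sts → 148.20 for the repeat.
Nearest multiple of 12: 144.
Add back 6 edge sts → 150.

150 stitches.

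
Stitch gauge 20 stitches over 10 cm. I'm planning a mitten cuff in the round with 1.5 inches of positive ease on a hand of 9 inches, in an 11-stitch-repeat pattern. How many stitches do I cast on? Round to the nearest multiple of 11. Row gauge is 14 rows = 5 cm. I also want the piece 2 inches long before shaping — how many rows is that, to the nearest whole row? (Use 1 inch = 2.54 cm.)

Cast on 55 stitches; work 14 rows.

Finished = 9 + 1.5 = 10.5 inches.
10.5 inches × 2.54 = 26.67 cm.
20/10 = 2 sts per cm; 26.67 × 2 = 53.34 sts.
Nearest multiple of 11 → 55.
2 inches = 5.08 cm; × 2.8 = 14.22 → 14 rows.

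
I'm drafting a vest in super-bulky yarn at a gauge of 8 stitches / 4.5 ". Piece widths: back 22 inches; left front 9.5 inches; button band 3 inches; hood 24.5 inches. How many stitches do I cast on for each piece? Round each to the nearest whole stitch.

Rate = 8/4.5 = 1.778 sts per in.
back: 22 × 1.778 = 39.11 → 39.
left front: 9.5 × 1.778 = 16.89 → 17.
button band: 3 × 1.778 = 5.33 → 5.
hood: 24.5 × 1.778 = 43.56 → 44.

back 39; left front 17; button band 5; hood 44.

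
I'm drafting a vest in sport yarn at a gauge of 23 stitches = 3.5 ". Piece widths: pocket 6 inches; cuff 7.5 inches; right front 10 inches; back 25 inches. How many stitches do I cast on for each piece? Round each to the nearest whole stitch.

pocket 39; cuff 49; right front 66; back 164.

Rate = 23/3.5 = 6.571 sts per in.
pocket: 6 × 6.571 = 39.43 → 39.
cuff: 7.5 × 6.571 = 49.29 → 49.
right front: 10 × 6.571 = 65.71 → 66.
back: 25 × 6.571 = 164.29 → 164.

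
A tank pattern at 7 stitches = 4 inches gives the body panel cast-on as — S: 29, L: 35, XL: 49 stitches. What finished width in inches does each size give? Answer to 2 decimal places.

S 16.57 inches; L 20.00 inches; XL 28.00 inches.

7/4 = 1.75 sts per in.
S: 29 / 1.75 = 16.571 → 16.57 in.
L: 35 / 1.75 = 20.000 → 20.00 in.
XL: 49 / 1.75 = 28.000 → 28.00 in.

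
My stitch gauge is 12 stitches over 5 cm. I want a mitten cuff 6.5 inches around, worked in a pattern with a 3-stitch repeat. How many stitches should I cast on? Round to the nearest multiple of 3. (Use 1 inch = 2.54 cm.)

6.5 in = 6.5 × 2.54 = 16.51 cm.
12 / 5 = 2.4 sts/cm.
16.51 × 2.4 = 39.62 sts.
→ 39.

39 stitches.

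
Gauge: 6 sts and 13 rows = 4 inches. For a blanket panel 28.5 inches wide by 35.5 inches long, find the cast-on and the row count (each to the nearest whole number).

Cast on 43 stitches and work 115 rows.

Stitch gauge = 6/4 = 1.5 sts/in; 28.5 × 1.5 = 42.75 → 43 sts.
Row gauge = 13/4 = 3.25 rows/in; 35.5 × 3.25 = 115.38 → 115 rows.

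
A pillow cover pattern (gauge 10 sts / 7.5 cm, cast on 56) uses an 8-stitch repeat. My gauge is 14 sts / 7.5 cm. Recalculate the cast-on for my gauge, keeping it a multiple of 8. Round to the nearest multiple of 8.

56 × 14 / 10 = 78.40.
Nearest multiple of 8: 80.

Cast on 80 stitches.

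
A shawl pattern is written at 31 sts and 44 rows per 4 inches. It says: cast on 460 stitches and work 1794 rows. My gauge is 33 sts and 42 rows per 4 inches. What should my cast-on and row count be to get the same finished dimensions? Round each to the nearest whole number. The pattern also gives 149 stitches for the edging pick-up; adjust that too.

Stitches: 460 × 33/31 = 489.68 → 490.
Rows: 1794 × 42/44 = 1712.45 → 1712.
edging pick-up: 149 × 33/31 = 158.61 → 159.

Cast on 490 stitches; work 1712 rows; edging pick-up 159 stitches.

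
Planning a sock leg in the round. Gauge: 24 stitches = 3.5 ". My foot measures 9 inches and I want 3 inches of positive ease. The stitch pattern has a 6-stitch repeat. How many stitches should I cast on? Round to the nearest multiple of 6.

Cast on 84 stitches.

Finished = 9 + 3 = 12 inches.
24 / 3.5 = 6.857 sts/in.
12 × 6.857 = 82.29 sts.
Nearest multiple of 6: 84.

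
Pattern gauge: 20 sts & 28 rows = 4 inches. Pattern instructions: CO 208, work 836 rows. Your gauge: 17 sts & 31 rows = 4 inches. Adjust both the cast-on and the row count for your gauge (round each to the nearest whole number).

Stitches: 208 × 17/20 = 176.80 → 177.
Rows: 836 × 31/28 = 925.57 → 926.

Cast on 177 stitches; work 926 rows.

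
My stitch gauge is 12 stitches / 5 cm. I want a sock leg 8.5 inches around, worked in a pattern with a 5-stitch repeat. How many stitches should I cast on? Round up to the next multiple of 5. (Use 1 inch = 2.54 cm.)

55 stitches.

8.5 in = 8.5 × 2.54 = 21.59 cm.
12 / 5 = 2.4 sts/cm.
21.59 × 2.4 = 51.82 sts.
→ 55.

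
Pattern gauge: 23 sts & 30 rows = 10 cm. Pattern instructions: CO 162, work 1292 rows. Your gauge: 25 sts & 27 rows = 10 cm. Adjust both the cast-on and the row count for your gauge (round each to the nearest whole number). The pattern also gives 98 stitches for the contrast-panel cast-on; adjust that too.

Cast on 176 stitches; work 1163 rows; contrast-panel cast-on 107 stitches.

Stitches: 162 × 25/23 = 176.09 → 176.
Rows: 1292 × 27/30 = 1162.80 → 1163.
contrast-panel cast-on: 98 × 25/23 = 106.52 → 107.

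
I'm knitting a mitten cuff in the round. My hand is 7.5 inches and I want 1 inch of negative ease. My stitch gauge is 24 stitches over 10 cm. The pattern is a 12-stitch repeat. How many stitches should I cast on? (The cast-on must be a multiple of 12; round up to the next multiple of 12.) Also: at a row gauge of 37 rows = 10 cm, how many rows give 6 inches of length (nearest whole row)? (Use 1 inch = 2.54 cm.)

Finished = 7.5 − 1 = 6.5 inches.
6.5 inches × 2.54 = 16.51 cm.
24/10 = 2.4 sts per cm; 16.51 × 2.4 = 39.62 sts.
Next multiple of 12 → 48.
6 inches = 15.24 cm; × 3.7 = 56.39 → 56 rows.

Cast on 48 stitches; work 56 rows.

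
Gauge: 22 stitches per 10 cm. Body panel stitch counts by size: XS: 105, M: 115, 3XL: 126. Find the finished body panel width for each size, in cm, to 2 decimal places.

XS 47.73 cm; M 52.27 cm; 3XL 57.27 cm.

22/10 = 2.2 sts per cm.
XS: 105 / 2.2 = 47.727 → 47.73 cm.
M: 115 / 2.2 = 52.273 → 52.27 cm.
3XL: 126 / 2.2 = 57.273 → 57.27 cm.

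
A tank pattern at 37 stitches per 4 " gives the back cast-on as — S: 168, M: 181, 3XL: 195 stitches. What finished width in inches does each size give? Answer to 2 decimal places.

37/4 = 9.25 sts per in.
S: 168 / 9.25 = 18.162 → 18.16 in.
M: 181 / 9.25 = 19.568 → 19.57 in.
3XL: 195 / 9.25 = 21.081 → 21.08 in.

S 18.16 inches; M 19.57 inches; 3XL 21.08 inches.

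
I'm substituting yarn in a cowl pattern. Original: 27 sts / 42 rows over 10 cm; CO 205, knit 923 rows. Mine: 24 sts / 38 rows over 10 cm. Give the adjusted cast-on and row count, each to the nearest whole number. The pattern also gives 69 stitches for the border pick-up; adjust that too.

Stitches: 205 × 24/27 = 182.22 → 182.
Rows: 923 × 38/42 = 835.10 → 835.
border pick-up: 69 × 24/27 = 61.33 → 61.

Cast on 182 stitches; work 835 rows; border pick-up 61 stitches.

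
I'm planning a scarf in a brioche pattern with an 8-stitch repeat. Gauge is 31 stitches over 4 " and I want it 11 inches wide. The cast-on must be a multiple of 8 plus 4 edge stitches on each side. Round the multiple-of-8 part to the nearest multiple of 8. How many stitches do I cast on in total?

Cast on 88 stitches.

31 / 4 = 7.75 sts per inch.
11 × 7.75 = 85.25 sts.
Less 8 edge sts → 77.25 for the repeat.
Nearest multiple of 8: 80.
Add back 8 edge sts → 88.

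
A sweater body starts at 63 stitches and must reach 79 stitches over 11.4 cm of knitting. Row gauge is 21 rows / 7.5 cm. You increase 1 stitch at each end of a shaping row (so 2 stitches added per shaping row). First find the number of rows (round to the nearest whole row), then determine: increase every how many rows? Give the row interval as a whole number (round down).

Rows = 11.4 × 2.8 = 31.9 → 32 rows.
Stitches to add: 16 → 8 shaping rows (at 2 st each).
32 / 8 = 4.00 → every 4 rows.

Increase every 4th row.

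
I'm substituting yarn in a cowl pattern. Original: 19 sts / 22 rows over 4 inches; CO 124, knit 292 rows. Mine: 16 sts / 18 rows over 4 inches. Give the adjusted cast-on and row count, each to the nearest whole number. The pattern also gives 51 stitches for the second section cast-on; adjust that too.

Stitches: 124 × 16/19 = 104.42 → 104.
Rows: 292 × 18/22 = 238.91 → 239.
second section cast-on: 51 × 16/19 = 42.95 → 43.

Cast on 104 stitches; work 239 rows; second section cast-on 43 stitches.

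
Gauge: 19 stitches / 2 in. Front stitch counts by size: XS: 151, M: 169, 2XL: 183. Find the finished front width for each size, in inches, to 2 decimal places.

XS 15.89 inches; M 17.79 inches; 2XL 19.26 inches.

19/2 = 9.5 sts per in.
XS: 151 / 9.5 = 15.895 → 15.89 in.
M: 169 / 9.5 = 17.789 → 17.79 in.
2XL: 183 / 9.5 = 19.263 → 19.26 in.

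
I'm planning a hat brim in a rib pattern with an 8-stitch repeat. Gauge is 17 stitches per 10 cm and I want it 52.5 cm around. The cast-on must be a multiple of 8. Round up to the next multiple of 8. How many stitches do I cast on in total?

17 / 10 = 1.7 sts per cm.
52.5 × 1.7 = 89.25 sts.
Next multiple of 8: 96.

Cast on 96 stitches.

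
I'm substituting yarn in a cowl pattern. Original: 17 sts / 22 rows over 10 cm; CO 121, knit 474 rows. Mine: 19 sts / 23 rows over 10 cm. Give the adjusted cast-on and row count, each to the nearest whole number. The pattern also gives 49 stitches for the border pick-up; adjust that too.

Stitches: 121 × 19/17 = 135.24 → 135.
Rows: 474 × 23/22 = 495.55 → 496.
border pick-up: 49 × 19/17 = 54.76 → 55.

Cast on 135 stitches; work 496 rows; border pick-up 55 stitches.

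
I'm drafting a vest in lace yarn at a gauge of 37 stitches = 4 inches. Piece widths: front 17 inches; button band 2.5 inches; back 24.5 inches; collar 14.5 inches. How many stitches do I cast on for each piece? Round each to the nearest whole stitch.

front 157; button band 23; back 227; collar 134.

Rate = 37/4 = 9.25 sts per in.
front: 17 × 9.25 = 157.25 → 157.
button band: 2.5 × 9.25 = 23.12 → 23.
back: 24.5 × 9.25 = 226.62 → 227.
collar: 14.5 × 9.25 = 134.12 → 134.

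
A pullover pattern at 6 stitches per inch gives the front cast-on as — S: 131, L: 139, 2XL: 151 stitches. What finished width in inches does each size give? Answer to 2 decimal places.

S 21.83 inches; L 23.17 inches; 2XL 25.17 inches.

6/1 = 6 sts per in.
S: 131 / 6 = 21.833 → 21.83 in.
L: 139 / 6 = 23.167 → 23.17 in.
2XL: 151 / 6 = 25.167 → 25.17 in.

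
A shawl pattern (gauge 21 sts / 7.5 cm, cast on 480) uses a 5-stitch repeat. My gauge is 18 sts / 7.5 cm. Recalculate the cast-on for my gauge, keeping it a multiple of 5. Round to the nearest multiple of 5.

480 × 18 / 21 = 411.43.
Nearest multiple of 5: 410.

CO 410 sts.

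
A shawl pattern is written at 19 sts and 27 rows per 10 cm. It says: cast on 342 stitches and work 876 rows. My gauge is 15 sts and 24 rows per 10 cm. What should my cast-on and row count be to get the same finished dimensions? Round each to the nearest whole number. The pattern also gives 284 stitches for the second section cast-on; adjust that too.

Stitches: 342 × 15/19 = 270.00 → 270.
Rows: 876 × 24/27 = 778.67 → 779.
second section cast-on: 284 × 15/19 = 224.21 → 224.

Cast on 270 stitches; work 779 rows; second section cast-on 224 stitches.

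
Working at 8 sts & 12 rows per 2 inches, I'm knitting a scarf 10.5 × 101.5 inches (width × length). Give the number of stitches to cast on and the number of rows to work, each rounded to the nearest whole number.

Cast on 42 stitches and work 609 rows.

Stitch gauge = 8/2 = 4 sts/in; 10.5 × 4 = 42.00 → 42 sts.
Row gauge = 12/2 = 6 rows/in; 101.5 × 6 = 609.00 → 609 rows.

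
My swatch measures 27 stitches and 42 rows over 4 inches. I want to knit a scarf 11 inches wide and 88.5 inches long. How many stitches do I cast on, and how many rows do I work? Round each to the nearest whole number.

Cast on 74 stitches and work 929 rows.

Stitch gauge = 27/4 = 6.75 sts/in; 11 × 6.75 = 74.25 → 74 sts.
Row gauge = 42/4 = 10.5 rows/in; 88.5 × 10.5 = 929.25 → 929 rows.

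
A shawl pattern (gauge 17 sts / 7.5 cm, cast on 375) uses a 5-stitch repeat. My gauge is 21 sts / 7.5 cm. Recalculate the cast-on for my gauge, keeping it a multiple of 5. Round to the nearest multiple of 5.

375 × 21 / 17 = 463.24.
Nearest multiple of 5: 465.

CO 465 sts.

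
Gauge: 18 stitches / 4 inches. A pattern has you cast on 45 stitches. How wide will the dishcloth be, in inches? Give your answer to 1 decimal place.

10.0 inches.

18 stitches / 4 inch = 4.5 stitches per inch.
45 / 4.5 = 10.00 inches.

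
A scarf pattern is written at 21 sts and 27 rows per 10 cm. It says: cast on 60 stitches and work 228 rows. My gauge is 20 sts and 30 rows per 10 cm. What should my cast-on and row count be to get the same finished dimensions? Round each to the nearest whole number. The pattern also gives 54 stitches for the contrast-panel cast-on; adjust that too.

Stitches: 60 × 20/21 = 57.14 → 57.
Rows: 228 × 30/27 = 253.33 → 253.
contrast-panel cast-on: 54 × 20/21 = 51.43 → 51.

Cast on 57 stitches; work 253 rows; contrast-panel cast-on 51 stitches.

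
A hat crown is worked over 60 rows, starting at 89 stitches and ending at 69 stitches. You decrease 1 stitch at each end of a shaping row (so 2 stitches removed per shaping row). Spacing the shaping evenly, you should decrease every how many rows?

Decrease every 6th row.

Stitches to remove: |69 − 89| = 20.
Shaping rows needed: 20 / 2 = 10.
60 rows / 10 = every 6 rows.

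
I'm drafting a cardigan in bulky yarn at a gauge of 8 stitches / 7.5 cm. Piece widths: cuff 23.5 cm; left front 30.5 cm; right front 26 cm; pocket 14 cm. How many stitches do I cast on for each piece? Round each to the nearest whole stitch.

cuff 25; left front 33; right front 28; pocket 15.

Rate = 8/7.5 = 1.067 sts per cm.
cuff: 23.5 × 1.067 = 25.07 → 25.
left front: 30.5 × 1.067 = 32.53 → 33.
right front: 26 × 1.067 = 27.73 → 28.
pocket: 14 × 1.067 = 14.93 → 15.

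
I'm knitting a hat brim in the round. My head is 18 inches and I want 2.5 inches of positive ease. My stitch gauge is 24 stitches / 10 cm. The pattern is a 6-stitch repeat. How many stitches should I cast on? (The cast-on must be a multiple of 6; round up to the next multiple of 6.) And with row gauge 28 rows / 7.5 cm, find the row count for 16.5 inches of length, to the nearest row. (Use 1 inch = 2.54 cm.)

Finished = 18 + 2.5 = 20.5 inches.
20.5 inches × 2.54 = 52.07 cm.
24/10 = 2.4 sts per cm; 52.07 × 2.4 = 124.97 sts.
Next multiple of 6 → 126.
16.5 inches = 41.91 cm; × 3.733 = 156.46 → 156 rows.

Cast on 126 stitches; work 156 rows.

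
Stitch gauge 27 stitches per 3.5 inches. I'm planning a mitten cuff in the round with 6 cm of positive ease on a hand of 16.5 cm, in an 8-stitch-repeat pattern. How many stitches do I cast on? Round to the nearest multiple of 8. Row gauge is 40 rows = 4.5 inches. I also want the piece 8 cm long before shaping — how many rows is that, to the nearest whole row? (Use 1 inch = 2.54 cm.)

Cast on 72 stitches; work 28 rows.

Finished = 16.5 + 6 = 22.5 cm.
22.5 cm × 1/2.54 = 8.86 inches.
27/3.5 = 7.714 sts per in; 8.86 × 7.714 = 68.34 sts.
Nearest multiple of 8 → 72.
8 cm = 3.15 inches; × 8.889 = 28.00 → 28 rows.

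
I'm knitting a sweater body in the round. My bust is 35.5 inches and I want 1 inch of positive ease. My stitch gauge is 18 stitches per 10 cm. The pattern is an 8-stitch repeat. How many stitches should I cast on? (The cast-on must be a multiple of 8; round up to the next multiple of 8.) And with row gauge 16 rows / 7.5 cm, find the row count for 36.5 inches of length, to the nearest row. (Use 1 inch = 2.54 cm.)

Cast on 168 stitches; work 198 rows.

Finished = 35.5 + 1 = 36.5 inches.
36.5 inches × 2.54 = 92.71 cm.
18/10 = 1.8 sts per cm; 92.71 × 1.8 = 166.88 sts.
Next multiple of 8 → 168.
36.5 inches = 92.71 cm; × 2.133 = 197.78 → 198 rows.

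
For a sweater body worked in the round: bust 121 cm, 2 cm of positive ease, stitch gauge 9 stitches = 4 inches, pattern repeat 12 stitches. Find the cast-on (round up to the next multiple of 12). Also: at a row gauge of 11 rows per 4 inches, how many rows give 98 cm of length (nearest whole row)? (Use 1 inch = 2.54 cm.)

Cast on 120 stitches; work 106 rows.

Finished = 121 + 2 = 123 cm.
123 cm × 1/2.54 = 48.43 inches.
9/4 = 2.25 sts per in; 48.43 × 2.25 = 108.96 sts.
Next multiple of 12 → 120.
98 cm = 38.58 inches; × 2.75 = 106.10 → 106 rows.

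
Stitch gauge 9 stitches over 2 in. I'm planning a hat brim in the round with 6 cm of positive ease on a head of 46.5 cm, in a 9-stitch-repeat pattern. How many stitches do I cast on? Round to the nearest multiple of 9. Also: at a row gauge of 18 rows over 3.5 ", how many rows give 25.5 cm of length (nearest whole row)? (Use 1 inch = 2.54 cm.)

Cast on 90 stitches; work 52 rows.

Finished = 46.5 + 6 = 52.5 cm.
52.5 cm × 1/2.54 = 20.67 inches.
9/2 = 4.5 sts per in; 20.67 × 4.5 = 93.01 sts.
Nearest multiple of 9 → 90.
25.5 cm = 10.04 inches; × 5.143 = 51.63 → 52 rows.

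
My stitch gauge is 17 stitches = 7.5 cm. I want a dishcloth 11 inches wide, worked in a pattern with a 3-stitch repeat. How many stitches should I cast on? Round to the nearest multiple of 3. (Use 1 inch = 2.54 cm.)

CO 63 sts.

11 in = 11 × 2.54 = 27.94 cm.
17 / 7.5 = 2.267 sts/cm.
27.94 × 2.267 = 63.33 sts.
→ 63.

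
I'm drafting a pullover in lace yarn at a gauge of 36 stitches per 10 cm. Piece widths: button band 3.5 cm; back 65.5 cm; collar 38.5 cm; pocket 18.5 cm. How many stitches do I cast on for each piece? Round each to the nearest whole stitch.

button band 13; back 236; collar 139; pocket 67.

Rate = 36/10 = 3.6 sts per cm.
button band: 3.5 × 3.6 = 12.60 → 13.
back: 65.5 × 3.6 = 235.80 → 236.
collar: 38.5 × 3.6 = 138.60 → 139.
pocket: 18.5 × 3.6 = 66.60 → 67.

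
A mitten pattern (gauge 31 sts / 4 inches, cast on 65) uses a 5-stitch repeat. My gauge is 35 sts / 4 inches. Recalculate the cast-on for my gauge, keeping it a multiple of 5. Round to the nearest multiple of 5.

65 × 35 / 31 = 73.39.
Nearest multiple of 5: 75.

CO 75 sts.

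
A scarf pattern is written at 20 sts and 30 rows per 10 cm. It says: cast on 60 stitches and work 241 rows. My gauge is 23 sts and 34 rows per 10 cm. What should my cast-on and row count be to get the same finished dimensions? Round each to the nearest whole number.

Cast on 69 stitches; work 273 rows.

Stitches: 60 × 23/20 = 69.00 → 69.
Rows: 241 × 34/30 = 273.13 → 273.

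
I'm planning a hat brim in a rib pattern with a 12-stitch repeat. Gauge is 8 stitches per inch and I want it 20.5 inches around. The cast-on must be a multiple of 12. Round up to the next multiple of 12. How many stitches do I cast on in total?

CO 168 sts.

8 / 1 = 8 sts per inch.
20.5 × 8 = 164.00 sts.
Next multiple of 12: 168.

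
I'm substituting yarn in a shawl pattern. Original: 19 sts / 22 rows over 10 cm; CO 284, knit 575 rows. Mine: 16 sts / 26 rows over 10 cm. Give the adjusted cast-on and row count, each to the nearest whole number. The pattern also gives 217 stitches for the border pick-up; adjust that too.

Stitches: 284 × 16/19 = 239.16 → 239.
Rows: 575 × 26/22 = 679.55 → 680.
border pick-up: 217 × 16/19 = 182.74 → 183.

Cast on 239 stitches; work 680 rows; border pick-up 183 stitches.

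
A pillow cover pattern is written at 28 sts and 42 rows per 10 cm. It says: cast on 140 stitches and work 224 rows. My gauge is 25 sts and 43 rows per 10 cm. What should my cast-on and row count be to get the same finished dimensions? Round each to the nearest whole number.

Stitches: 140 × 25/28 = 125.00 → 125.
Rows: 224 × 43/42 = 229.33 → 229.

Cast on 125 stitches; work 229 rows.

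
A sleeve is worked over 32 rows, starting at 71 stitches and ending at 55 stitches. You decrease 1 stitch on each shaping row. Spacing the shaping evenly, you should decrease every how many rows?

Decrease every 2nd row.

Stitches to remove: |55 − 71| = 16.
Shaping rows needed: 16 / 1 = 16.
32 rows / 16 = every 2 rows.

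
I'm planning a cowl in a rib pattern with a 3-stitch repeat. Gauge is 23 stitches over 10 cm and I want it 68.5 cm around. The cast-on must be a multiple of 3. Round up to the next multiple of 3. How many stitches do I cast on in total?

23 / 10 = 2.3 sts per cm.
68.5 × 2.3 = 157.55 sts.
Next multiple of 3: 159.

Cast on 159 stitches.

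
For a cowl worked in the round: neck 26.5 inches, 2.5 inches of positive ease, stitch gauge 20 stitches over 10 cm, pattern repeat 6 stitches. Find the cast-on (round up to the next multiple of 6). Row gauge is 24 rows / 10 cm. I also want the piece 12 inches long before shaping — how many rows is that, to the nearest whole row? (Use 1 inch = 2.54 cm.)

Cast on 150 stitches; work 73 rows.

Finished = 26.5 + 2.5 = 29 inches.
29 inches × 2.54 = 73.66 cm.
20/10 = 2 sts per cm; 73.66 × 2 = 147.32 sts.
Next multiple of 6 → 150.
12 inches = 30.48 cm; × 2.4 = 73.15 → 73 rows.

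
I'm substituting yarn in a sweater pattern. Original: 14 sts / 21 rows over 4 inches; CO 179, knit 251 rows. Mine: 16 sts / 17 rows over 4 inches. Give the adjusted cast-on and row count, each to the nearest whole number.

Stitches: 179 × 16/14 = 204.57 → 205.
Rows: 251 × 17/21 = 203.19 → 203.

Cast on 205 stitches; work 203 rows.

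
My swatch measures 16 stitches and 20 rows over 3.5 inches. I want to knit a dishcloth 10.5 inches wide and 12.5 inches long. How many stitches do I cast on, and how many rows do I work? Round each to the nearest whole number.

Stitch gauge = 16/3.5 = 4.571 sts/in; 10.5 × 4.571 = 48.00 → 48 sts.
Row gauge = 20/3.5 = 5.714 rows/in; 12.5 × 5.714 = 71.43 → 71 rows.

Cast on 48 stitches and work 71 rows.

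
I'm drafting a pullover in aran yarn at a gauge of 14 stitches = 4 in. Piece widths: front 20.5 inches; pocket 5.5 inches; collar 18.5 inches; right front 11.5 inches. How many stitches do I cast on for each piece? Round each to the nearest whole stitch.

front 72; pocket 19; collar 65; right front 40.

Rate = 14/4 = 3.5 sts per in.
front: 20.5 × 3.5 = 71.75 → 72.
pocket: 5.5 × 3.5 = 19.25 → 19.
collar: 18.5 × 3.5 = 64.75 → 65.
right front: 11.5 × 3.5 = 40.25 → 40.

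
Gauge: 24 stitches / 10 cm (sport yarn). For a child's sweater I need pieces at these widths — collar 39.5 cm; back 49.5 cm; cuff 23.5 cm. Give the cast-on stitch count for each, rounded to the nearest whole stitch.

Rate = 24/10 = 2.4 sts per cm.
collar: 39.5 × 2.4 = 94.80 → 95.
back: 49.5 × 2.4 = 118.80 → 119.
cuff: 23.5 × 2.4 = 56.40 → 56.

collar 95; back 119; cuff 56.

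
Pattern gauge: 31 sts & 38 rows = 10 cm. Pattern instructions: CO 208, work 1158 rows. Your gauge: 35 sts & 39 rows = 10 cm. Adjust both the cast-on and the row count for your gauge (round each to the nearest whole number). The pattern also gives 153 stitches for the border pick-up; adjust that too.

Cast on 235 stitches; work 1188 rows; border pick-up 173 stitches.

Stitches: 208 × 35/31 = 234.84 → 235.
Rows: 1158 × 39/38 = 1188.47 → 1188.
border pick-up: 153 × 35/31 = 172.74 → 173.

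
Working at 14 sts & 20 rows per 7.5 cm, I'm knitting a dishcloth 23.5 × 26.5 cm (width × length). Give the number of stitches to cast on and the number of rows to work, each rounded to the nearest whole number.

Cast on 44 stitches and work 71 rows.

Stitch gauge = 14/7.5 = 1.867 sts/cm; 23.5 × 1.867 = 43.87 → 44 sts.
Row gauge = 20/7.5 = 2.667 rows/cm; 26.5 × 2.667 = 70.67 → 71 rows.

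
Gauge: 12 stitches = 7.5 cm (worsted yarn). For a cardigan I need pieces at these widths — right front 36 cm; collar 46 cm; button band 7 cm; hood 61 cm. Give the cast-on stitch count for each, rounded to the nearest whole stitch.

Rate = 12/7.5 = 1.6 sts per cm.
right front: 36 × 1.6 = 57.60 → 58.
collar: 46 × 1.6 = 73.60 → 74.
button band: 7 × 1.6 = 11.20 → 11.
hood: 61 × 1.6 = 97.60 → 98.

right front 58; collar 74; button band 11; hood 98.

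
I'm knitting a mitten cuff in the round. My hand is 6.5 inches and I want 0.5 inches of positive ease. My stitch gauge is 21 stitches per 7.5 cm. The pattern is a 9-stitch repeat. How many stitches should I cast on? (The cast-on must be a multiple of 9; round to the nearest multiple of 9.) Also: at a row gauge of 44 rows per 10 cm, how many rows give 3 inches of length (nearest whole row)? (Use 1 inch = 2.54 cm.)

Finished = 6.5 + 0.5 = 7 inches.
7 inches × 2.54 = 17.78 cm.
21/7.5 = 2.8 sts per cm; 17.78 × 2.8 = 49.78 sts.
Nearest multiple of 9 → 54.
3 inches = 7.62 cm; × 4.4 = 33.53 → 34 rows.

Cast on 54 stitches; work 34 rows.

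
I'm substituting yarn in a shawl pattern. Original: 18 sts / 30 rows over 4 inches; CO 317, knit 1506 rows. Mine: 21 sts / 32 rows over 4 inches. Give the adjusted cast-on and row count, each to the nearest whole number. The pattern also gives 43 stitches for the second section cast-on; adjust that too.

Cast on 370 stitches; work 1606 rows; second section cast-on 50 stitches.

Stitches: 317 × 21/18 = 369.83 → 370.
Rows: 1506 × 32/30 = 1606.40 → 1606.
second section cast-on: 43 × 21/18 = 50.17 → 50.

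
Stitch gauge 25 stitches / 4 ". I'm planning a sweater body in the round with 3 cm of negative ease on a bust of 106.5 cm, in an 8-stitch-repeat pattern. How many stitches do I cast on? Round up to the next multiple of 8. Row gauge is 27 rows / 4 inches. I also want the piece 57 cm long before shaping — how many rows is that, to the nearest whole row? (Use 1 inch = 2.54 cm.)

Finished = 106.5 − 3 = 103.5 cm.
103.5 cm × 1/2.54 = 40.75 inches.
25/4 = 6.25 sts per in; 40.75 × 6.25 = 254.68 sts.
Next multiple of 8 → 256.
57 cm = 22.44 inches; × 6.75 = 151.48 → 151 rows.

Cast on 256 stitches; work 151 rows.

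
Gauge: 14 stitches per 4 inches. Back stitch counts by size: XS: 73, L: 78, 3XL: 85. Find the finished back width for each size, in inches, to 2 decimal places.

14/4 = 3.5 sts per in.
XS: 73 / 3.5 = 20.857 → 20.86 in.
L: 78 / 3.5 = 22.286 → 22.29 in.
3XL: 85 / 3.5 = 24.286 → 24.29 in.

XS 20.86 inches; L 22.29 inches; 3XL 24.29 inches.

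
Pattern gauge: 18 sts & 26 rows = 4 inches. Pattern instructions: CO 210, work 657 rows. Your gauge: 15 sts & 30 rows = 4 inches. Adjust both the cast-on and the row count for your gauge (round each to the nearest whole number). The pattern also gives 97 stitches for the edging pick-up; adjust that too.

Stitches: 210 × 15/18 = 175.00 → 175.
Rows: 657 × 30/26 = 758.08 → 758.
edging pick-up: 97 × 15/18 = 80.83 → 81.

Cast on 175 stitches; work 758 rows; edging pick-up 81 stitches.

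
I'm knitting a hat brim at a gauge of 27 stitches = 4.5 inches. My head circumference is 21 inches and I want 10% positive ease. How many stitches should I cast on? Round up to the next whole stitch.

CO 139 sts.

Finished = 21 × 1.10 = 23.10 in.
27 / 4.5 = 6 sts per inch.
23.10 × 6 = 138.60 sts.
→ 139 sts.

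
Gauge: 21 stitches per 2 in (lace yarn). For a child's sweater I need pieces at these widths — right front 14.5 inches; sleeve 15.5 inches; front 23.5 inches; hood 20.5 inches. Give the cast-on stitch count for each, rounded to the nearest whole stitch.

right front 152; sleeve 163; front 247; hood 215.

Rate = 21/2 = 10.5 sts per in.
right front: 14.5 × 10.5 = 152.25 → 152.
sleeve: 15.5 × 10.5 = 162.75 → 163.
front: 23.5 × 10.5 = 246.75 → 247.
hood: 20.5 × 10.5 = 215.25 → 215.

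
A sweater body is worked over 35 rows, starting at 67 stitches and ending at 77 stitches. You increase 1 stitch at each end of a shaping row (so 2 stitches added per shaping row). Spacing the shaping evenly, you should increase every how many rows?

Stitches to add: |77 − 67| = 10.
Shaping rows needed: 10 / 2 = 5.
35 rows / 5 = every 7 rows.

Increase every 7th row.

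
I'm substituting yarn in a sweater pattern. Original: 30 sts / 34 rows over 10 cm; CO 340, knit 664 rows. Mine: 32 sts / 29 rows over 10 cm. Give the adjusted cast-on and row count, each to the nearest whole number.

Stitches: 340 × 32/30 = 362.67 → 363.
Rows: 664 × 29/34 = 566.35 → 566.

Cast on 363 stitches; work 566 rows.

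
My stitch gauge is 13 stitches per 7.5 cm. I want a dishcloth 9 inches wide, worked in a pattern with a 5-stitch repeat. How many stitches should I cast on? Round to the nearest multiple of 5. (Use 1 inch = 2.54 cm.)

Cast on 40 stitches.

9 in = 9 × 2.54 = 22.86 cm.
13 / 7.5 = 1.733 sts/cm.
22.86 × 1.733 = 39.62 sts.
→ 40.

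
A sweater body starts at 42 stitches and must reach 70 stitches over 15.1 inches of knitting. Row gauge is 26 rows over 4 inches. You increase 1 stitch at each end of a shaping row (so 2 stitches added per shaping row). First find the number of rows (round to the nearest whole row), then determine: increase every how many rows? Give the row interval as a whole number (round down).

Rows = 15.1 × 6.5 = 98.1 → 98 rows.
Stitches to add: 28 → 14 shaping rows (at 2 st each).
98 / 14 = 7.00 → every 7 rows.

Increase every 7th row.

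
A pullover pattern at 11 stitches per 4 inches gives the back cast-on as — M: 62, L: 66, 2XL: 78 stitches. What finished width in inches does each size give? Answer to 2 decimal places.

11/4 = 2.75 sts per in.
M: 62 / 2.75 = 22.545 → 22.55 in.
L: 66 / 2.75 = 24.000 → 24.00 in.
2XL: 78 / 2.75 = 28.364 → 28.36 in.

M 22.55 inches; L 24.00 inches; 2XL 28.36 inches.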